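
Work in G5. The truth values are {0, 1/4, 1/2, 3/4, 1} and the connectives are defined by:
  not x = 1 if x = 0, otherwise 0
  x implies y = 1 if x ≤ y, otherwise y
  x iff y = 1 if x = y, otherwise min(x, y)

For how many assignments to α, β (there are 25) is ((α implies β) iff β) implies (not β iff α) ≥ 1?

value 1: 6 assignments (counts)
value 3/4: 1 assignment
value 1/2: 1 assignment
value 1/4: 1 assignment
value 0: 16 assignments
So 6 of the 25 assignments meet the threshold.

6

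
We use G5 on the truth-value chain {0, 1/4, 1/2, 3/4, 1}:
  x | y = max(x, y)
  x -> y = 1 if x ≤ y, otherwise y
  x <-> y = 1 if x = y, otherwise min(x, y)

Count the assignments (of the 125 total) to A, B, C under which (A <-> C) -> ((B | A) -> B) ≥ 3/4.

value 1: 95 assignments (counts)
value 3/4: 1 assignment (counts)
value 1/2: 4 assignments
value 1/4: 9 assignments
value 0: 16 assignments
So 96 of the 125 assignments meet the threshold.

96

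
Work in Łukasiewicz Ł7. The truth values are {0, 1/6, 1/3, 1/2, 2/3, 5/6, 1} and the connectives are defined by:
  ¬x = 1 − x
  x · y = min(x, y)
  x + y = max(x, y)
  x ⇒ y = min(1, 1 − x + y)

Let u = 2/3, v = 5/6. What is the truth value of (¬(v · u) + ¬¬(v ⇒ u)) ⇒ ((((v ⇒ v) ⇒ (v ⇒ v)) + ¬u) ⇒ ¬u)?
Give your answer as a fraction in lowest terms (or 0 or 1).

v · u = 5/6 · 2/3 = 2/3
¬(v · u) = ¬2/3 = 1/3
v ⇒ u = 5/6 ⇒ 2/3 = 5/6
¬(v ⇒ u) = ¬5/6 = 1/6
¬¬(v ⇒ u) = ¬1/6 = 5/6
¬(v · u) + ¬¬(v ⇒ u) = 1/3 + 5/6 = 5/6
v ⇒ v = 5/6 ⇒ 5/6 = 1
v ⇒ v = 5/6 ⇒ 5/6 = 1
(v ⇒ v) ⇒ (v ⇒ v) = 1 ⇒ 1 = 1
¬u = ¬2/3 = 1/3
((v ⇒ v) ⇒ (v ⇒ v)) + ¬u = 1 + 1/3 = 1
¬u = ¬2/3 = 1/3
(((v ⇒ v) ⇒ (v ⇒ v)) + ¬u) ⇒ ¬u = 1 ⇒ 1/3 = 1/3
(¬(v · u) + ¬¬(v ⇒ u)) ⇒ ((((v ⇒ v) ⇒ (v ⇒ v)) + ¬u) ⇒ ¬u) = 5/6 ⇒ 1/3 = 1/2

1/2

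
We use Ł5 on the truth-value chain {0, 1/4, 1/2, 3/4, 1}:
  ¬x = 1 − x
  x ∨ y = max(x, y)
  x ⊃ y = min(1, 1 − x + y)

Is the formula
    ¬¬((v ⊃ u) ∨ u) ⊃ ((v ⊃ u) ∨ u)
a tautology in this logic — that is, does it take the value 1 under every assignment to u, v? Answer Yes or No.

Yes

At u = 1/4, v = 0, for instance:
v ⊃ u = 0 ⊃ 1/4 = 1
(v ⊃ u) ∨ u = 1 ∨ 1/4 = 1
¬((v ⊃ u) ∨ u) = ¬1 = 0
¬¬((v ⊃ u) ∨ u) = ¬0 = 1
¬¬((v ⊃ u) ∨ u) ⊃ ((v ⊃ u) ∨ u) = 1 ⊃ 1 = 1
and checking the remaining 24 assignments likewise gives ≥ 1 in every case.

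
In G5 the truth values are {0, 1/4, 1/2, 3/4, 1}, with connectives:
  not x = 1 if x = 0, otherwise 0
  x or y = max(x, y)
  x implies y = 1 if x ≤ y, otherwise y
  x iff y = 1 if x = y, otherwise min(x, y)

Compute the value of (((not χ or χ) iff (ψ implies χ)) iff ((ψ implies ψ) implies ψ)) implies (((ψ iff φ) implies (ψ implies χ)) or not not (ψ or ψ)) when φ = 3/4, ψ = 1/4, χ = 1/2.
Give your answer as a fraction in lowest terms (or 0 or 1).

1

not χ = not 1/2 = 0
not χ or χ = 0 or 1/2 = 1/2
ψ implies χ = 1/4 implies 1/2 = 1
(not χ or χ) iff (ψ implies χ) = 1/2 iff 1 = 1/2
ψ implies ψ = 1/4 implies 1/4 = 1
(ψ implies ψ) implies ψ = 1 implies 1/4 = 1/4
((not χ or χ) iff (ψ implies χ)) iff ((ψ implies ψ) implies ψ) = 1/2 iff 1/4 = 1/4
ψ iff φ = 1/4 iff 3/4 = 1/4
ψ implies χ = 1/4 implies 1/2 = 1
(ψ iff φ) implies (ψ implies χ) = 1/4 implies 1 = 1
ψ or ψ = 1/4 or 1/4 = 1/4
not (ψ or ψ) = not 1/4 = 0
not not (ψ or ψ) = not 0 = 1
((ψ iff φ) implies (ψ implies χ)) or not not (ψ or ψ) = 1 or 1 = 1
(((not χ or χ) iff (ψ implies χ)) iff ((ψ implies ψ) implies ψ)) implies (((ψ iff φ) implies (ψ implies χ)) or not not (ψ or ψ)) = 1/4 implies 1 = 1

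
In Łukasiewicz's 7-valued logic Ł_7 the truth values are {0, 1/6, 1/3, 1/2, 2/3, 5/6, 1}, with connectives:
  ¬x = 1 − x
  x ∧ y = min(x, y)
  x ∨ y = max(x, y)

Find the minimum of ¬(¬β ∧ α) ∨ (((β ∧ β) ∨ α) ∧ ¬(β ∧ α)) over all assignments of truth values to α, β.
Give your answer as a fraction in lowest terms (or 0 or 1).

Take α = 1/2, β = 0:
¬β = ¬0 = 1
¬β ∧ α = 1 ∧ 1/2 = 1/2
¬(¬β ∧ α) = ¬1/2 = 1/2
β ∧ β = 0 ∧ 0 = 0
(β ∧ β) ∨ α = 0 ∨ 1/2 = 1/2
β ∧ α = 0 ∧ 1/2 = 0
¬(β ∧ α) = ¬0 = 1
((β ∧ β) ∨ α) ∧ ¬(β ∧ α) = 1/2 ∧ 1 = 1/2
¬(¬β ∧ α) ∨ (((β ∧ β) ∨ α) ∧ ¬(β ∧ α)) = 1/2 ∨ 1/2 = 1/2
No assignment yields a value below 1/2, so this is the minimum.

1/2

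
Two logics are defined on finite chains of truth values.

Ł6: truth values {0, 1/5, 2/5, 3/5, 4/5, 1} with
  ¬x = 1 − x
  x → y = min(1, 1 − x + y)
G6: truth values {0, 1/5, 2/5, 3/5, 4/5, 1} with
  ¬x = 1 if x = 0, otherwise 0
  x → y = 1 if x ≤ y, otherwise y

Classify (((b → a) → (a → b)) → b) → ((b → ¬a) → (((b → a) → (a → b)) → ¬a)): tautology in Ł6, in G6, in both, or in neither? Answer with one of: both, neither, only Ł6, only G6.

In Ł6: every assignment gives 1 — tautology.
In G6: every assignment gives 1 — tautology.

both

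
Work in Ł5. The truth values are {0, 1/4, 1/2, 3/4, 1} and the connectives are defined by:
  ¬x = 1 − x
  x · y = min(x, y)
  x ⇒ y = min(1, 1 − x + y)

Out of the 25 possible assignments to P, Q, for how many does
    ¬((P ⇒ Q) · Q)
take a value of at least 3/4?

value 1: 5 assignments (counts)
value 3/4: 5 assignments (counts)
value 1/2: 5 assignments
value 1/4: 5 assignments
value 0: 5 assignments
So 10 of the 25 assignments meet the threshold.

10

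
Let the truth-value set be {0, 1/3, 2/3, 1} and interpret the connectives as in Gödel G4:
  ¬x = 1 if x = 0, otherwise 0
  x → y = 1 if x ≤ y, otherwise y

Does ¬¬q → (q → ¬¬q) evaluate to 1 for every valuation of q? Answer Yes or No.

Yes

q = 0 ↦ 1
q = 1/3 ↦ 1
q = 2/3 ↦ 1
q = 1 ↦ 1
Every assignment gives a value ≥ 1.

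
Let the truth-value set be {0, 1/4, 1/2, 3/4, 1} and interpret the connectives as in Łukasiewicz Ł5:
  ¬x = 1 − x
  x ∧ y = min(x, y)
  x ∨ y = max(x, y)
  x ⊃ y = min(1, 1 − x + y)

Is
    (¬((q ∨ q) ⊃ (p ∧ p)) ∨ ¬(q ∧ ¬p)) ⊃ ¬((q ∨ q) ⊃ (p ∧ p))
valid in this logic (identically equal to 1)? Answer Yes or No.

No

Counterexample: take p = 0, q = 0.
q ∨ q = 0 ∨ 0 = 0
p ∧ p = 0 ∧ 0 = 0
(q ∨ q) ⊃ (p ∧ p) = 0 ⊃ 0 = 1
¬((q ∨ q) ⊃ (p ∧ p)) = ¬1 = 0
¬p = ¬0 = 1
q ∧ ¬p = 0 ∧ 1 = 0
¬(q ∧ ¬p) = ¬0 = 1
¬((q ∨ q) ⊃ (p ∧ p)) ∨ ¬(q ∧ ¬p) = 0 ∨ 1 = 1
q ∨ q = 0 ∨ 0 = 0
p ∧ p = 0 ∧ 0 = 0
(q ∨ q) ⊃ (p ∧ p) = 0 ⊃ 0 = 1
¬((q ∨ q) ⊃ (p ∧ p)) = ¬1 = 0
(¬((q ∨ q) ⊃ (p ∧ p)) ∨ ¬(q ∧ ¬p)) ⊃ ¬((q ∨ q) ⊃ (p ∧ p)) = 1 ⊃ 0 = 0
This gives 0 ≠ 1.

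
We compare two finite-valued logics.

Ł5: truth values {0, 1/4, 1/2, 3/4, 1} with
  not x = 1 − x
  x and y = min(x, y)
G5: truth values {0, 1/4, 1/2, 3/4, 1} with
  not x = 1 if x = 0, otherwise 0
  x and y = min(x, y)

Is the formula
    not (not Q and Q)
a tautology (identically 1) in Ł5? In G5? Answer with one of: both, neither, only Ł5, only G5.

In Ł5: at Q = 1/4 the value is 3/4 — not a tautology.
In G5: every assignment gives 1 — tautology.

only G5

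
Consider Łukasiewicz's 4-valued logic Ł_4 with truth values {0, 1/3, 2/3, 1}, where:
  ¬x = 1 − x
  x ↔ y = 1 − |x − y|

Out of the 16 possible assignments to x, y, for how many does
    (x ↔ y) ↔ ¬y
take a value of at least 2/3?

x = 0, y = 0 ↦ 1  ≥
x = 0, y = 1/3 ↦ 1  ≥
x = 0, y = 2/3 ↦ 1  ≥
x = 0, y = 1 ↦ 1  ≥
x = 1/3, y = 0 ↦ 2/3  ≥
x = 1/3, y = 1/3 ↦ 2/3  ≥
x = 1/3, y = 2/3 ↦ 2/3  ≥
x = 1/3, y = 1 ↦ 2/3  ≥
x = 2/3, y = 0 ↦ 1/3  <
x = 2/3, y = 1/3 ↦ 1  ≥
x = 2/3, y = 2/3 ↦ 1/3  <
x = 2/3, y = 1 ↦ 1/3  <
x = 1, y = 0 ↦ 0  <
x = 1, y = 1/3 ↦ 2/3  ≥
x = 1, y = 2/3 ↦ 2/3  ≥
x = 1, y = 1 ↦ 0  <
So 11 of the 16 assignments meet the threshold.

11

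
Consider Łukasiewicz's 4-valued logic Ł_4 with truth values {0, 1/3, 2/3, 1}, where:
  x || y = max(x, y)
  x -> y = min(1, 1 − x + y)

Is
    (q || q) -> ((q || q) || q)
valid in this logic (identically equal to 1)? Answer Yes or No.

q = 0 ↦ 1
q = 1/3 ↦ 1
q = 2/3 ↦ 1
q = 1 ↦ 1
Every assignment gives a value ≥ 1.

Yes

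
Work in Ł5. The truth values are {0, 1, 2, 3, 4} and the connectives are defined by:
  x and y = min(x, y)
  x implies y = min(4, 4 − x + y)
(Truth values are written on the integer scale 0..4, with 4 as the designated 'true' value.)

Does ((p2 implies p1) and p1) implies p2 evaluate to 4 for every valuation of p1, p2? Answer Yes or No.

No

Counterexample: take p1 = 1, p2 = 0.
p2 implies p1 = 0 implies 1 = 4
(p2 implies p1) and p1 = 4 and 1 = 1
((p2 implies p1) and p1) implies p2 = 1 implies 0 = 3
This gives 3 ≠ 4.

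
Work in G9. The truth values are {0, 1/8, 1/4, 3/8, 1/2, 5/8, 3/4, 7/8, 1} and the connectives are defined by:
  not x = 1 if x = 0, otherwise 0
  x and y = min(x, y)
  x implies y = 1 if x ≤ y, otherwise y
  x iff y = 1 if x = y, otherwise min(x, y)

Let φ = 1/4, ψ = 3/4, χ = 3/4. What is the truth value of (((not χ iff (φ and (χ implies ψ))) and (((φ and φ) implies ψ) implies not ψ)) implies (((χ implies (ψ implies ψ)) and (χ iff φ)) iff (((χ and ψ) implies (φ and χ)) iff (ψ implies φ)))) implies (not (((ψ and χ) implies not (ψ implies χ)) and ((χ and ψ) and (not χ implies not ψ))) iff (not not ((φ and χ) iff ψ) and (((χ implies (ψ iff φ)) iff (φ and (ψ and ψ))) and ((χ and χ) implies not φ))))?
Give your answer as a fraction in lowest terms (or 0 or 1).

not χ = not 3/4 = 0
χ implies ψ = 3/4 implies 3/4 = 1
φ and (χ implies ψ) = 1/4 and 1 = 1/4
not χ iff (φ and (χ implies ψ)) = 0 iff 1/4 = 0
φ and φ = 1/4 and 1/4 = 1/4
(φ and φ) implies ψ = 1/4 implies 3/4 = 1
not ψ = not 3/4 = 0
((φ and φ) implies ψ) implies not ψ = 1 implies 0 = 0
(not χ iff (φ and (χ implies ψ))) and (((φ and φ) implies ψ) implies not ψ) = 0 and 0 = 0
ψ implies ψ = 3/4 implies 3/4 = 1
χ implies (ψ implies ψ) = 3/4 implies 1 = 1
χ iff φ = 3/4 iff 1/4 = 1/4
(χ implies (ψ implies ψ)) and (χ iff φ) = 1 and 1/4 = 1/4
χ and ψ = 3/4 and 3/4 = 3/4
φ and χ = 1/4 and 3/4 = 1/4
(χ and ψ) implies (φ and χ) = 3/4 implies 1/4 = 1/4
ψ implies φ = 3/4 implies 1/4 = 1/4
((χ and ψ) implies (φ and χ)) iff (ψ implies φ) = 1/4 iff 1/4 = 1
((χ implies (ψ implies ψ)) and (χ iff φ)) iff (((χ and ψ) implies (φ and χ)) iff (ψ implies φ)) = 1/4 iff 1 = 1/4
((not χ iff (φ and (χ implies ψ))) and (((φ and φ) implies ψ) implies not ψ)) implies (((χ implies (ψ implies ψ)) and (χ iff φ)) iff (((χ and ψ) implies (φ and χ)) iff (ψ implies φ))) = 0 implies 1/4 = 1
ψ and χ = 3/4 and 3/4 = 3/4
ψ implies χ = 3/4 implies 3/4 = 1
not (ψ implies χ) = not 1 = 0
(ψ and χ) implies not (ψ implies χ) = 3/4 implies 0 = 0
χ and ψ = 3/4 and 3/4 = 3/4
not χ = not 3/4 = 0
not ψ = not 3/4 = 0
not χ implies not ψ = 0 implies 0 = 1
(χ and ψ) and (not χ implies not ψ) = 3/4 and 1 = 3/4
((ψ and χ) implies not (ψ implies χ)) and ((χ and ψ) and (not χ implies not ψ)) = 0 and 3/4 = 0
not (((ψ and χ) implies not (ψ implies χ)) and ((χ and ψ) and (not χ implies not ψ))) = not 0 = 1
φ and χ = 1/4 and 3/4 = 1/4
(φ and χ) iff ψ = 1/4 iff 3/4 = 1/4
not ((φ and χ) iff ψ) = not 1/4 = 0
not not ((φ and χ) iff ψ) = not 0 = 1
ψ iff φ = 3/4 iff 1/4 = 1/4
χ implies (ψ iff φ) = 3/4 implies 1/4 = 1/4
ψ and ψ = 3/4 and 3/4 = 3/4
φ and (ψ and ψ) = 1/4 and 3/4 = 1/4
(χ implies (ψ iff φ)) iff (φ and (ψ and ψ)) = 1/4 iff 1/4 = 1
χ and χ = 3/4 and 3/4 = 3/4
not φ = not 1/4 = 0
(χ and χ) implies not φ = 3/4 implies 0 = 0
((χ implies (ψ iff φ)) iff (φ and (ψ and ψ))) and ((χ and χ) implies not φ) = 1 and 0 = 0
not not ((φ and χ) iff ψ) and (((χ implies (ψ iff φ)) iff (φ and (ψ and ψ))) and ((χ and χ) implies not φ)) = 1 and 0 = 0
not (((ψ and χ) implies not (ψ implies χ)) and ((χ and ψ) and (not χ implies not ψ))) iff (not not ((φ and χ) iff ψ) and (((χ implies (ψ iff φ)) iff (φ and (ψ and ψ))) and ((χ and χ) implies not φ))) = 1 iff 0 = 0
(((not χ iff (φ and (χ implies ψ))) and (((φ and φ) implies ψ) implies not ψ)) implies (((χ implies (ψ implies ψ)) and (χ iff φ)) iff (((χ and ψ) implies (φ and χ)) iff (ψ implies φ)))) implies (not (((ψ and χ) implies not (ψ implies χ)) and ((χ and ψ) and (not χ implies not ψ))) iff (not not ((φ and χ) iff ψ) and (((χ implies (ψ iff φ)) iff (φ and (ψ and ψ))) and ((χ and χ) implies not φ)))) = 1 implies 0 = 0

0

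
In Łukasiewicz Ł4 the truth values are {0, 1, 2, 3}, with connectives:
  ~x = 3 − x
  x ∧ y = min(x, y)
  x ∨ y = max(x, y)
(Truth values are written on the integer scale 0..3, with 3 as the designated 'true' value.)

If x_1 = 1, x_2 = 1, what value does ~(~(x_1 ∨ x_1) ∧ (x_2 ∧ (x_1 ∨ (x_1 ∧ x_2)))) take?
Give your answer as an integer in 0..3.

2

x_1 ∨ x_1 = 1 ∨ 1 = 1
~(x_1 ∨ x_1) = ~1 = 2
x_1 ∧ x_2 = 1 ∧ 1 = 1
x_1 ∨ (x_1 ∧ x_2) = 1 ∨ 1 = 1
x_2 ∧ (x_1 ∨ (x_1 ∧ x_2)) = 1 ∧ 1 = 1
~(x_1 ∨ x_1) ∧ (x_2 ∧ (x_1 ∨ (x_1 ∧ x_2))) = 2 ∧ 1 = 1
~(~(x_1 ∨ x_1) ∧ (x_2 ∧ (x_1 ∨ (x_1 ∧ x_2)))) = ~1 = 2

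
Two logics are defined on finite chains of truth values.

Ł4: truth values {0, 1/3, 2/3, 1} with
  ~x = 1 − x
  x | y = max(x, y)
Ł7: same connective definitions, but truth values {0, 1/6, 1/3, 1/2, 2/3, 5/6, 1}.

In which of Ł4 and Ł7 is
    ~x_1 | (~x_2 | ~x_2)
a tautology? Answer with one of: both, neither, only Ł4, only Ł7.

In Ł4: at x_1 = 1/3, x_2 = 1/3 the value is 2/3 — not a tautology.
In Ł7: at x_1 = 1/6, x_2 = 1/6 the value is 5/6 — not a tautology.

neither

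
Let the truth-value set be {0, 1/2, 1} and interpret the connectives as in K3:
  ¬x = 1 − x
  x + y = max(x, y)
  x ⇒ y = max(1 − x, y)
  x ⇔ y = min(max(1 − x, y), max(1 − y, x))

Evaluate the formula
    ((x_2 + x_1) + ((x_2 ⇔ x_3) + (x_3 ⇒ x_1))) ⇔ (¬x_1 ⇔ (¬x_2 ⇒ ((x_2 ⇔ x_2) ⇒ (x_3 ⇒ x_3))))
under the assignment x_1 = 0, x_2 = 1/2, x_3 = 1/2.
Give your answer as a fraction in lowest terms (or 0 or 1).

x_2 + x_1 = 1/2 + 0 = 1/2
x_2 ⇔ x_3 = 1/2 ⇔ 1/2 = 1/2
x_3 ⇒ x_1 = 1/2 ⇒ 0 = 1/2
(x_2 ⇔ x_3) + (x_3 ⇒ x_1) = 1/2 + 1/2 = 1/2
(x_2 + x_1) + ((x_2 ⇔ x_3) + (x_3 ⇒ x_1)) = 1/2 + 1/2 = 1/2
¬x_1 = ¬0 = 1
¬x_2 = ¬1/2 = 1/2
x_2 ⇔ x_2 = 1/2 ⇔ 1/2 = 1/2
x_3 ⇒ x_3 = 1/2 ⇒ 1/2 = 1/2
(x_2 ⇔ x_2) ⇒ (x_3 ⇒ x_3) = 1/2 ⇒ 1/2 = 1/2
¬x_2 ⇒ ((x_2 ⇔ x_2) ⇒ (x_3 ⇒ x_3)) = 1/2 ⇒ 1/2 = 1/2
¬x_1 ⇔ (¬x_2 ⇒ ((x_2 ⇔ x_2) ⇒ (x_3 ⇒ x_3))) = 1 ⇔ 1/2 = 1/2
((x_2 + x_1) + ((x_2 ⇔ x_3) + (x_3 ⇒ x_1))) ⇔ (¬x_1 ⇔ (¬x_2 ⇒ ((x_2 ⇔ x_2) ⇒ (x_3 ⇒ x_3)))) = 1/2 ⇔ 1/2 = 1/2

1/2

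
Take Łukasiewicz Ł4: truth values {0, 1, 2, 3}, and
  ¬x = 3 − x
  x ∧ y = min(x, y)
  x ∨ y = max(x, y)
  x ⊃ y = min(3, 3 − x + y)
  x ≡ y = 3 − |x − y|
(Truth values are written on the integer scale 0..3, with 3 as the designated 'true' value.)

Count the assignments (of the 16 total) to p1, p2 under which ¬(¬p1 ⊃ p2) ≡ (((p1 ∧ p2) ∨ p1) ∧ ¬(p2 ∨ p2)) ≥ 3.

p1 = 0, p2 = 0 ↦ 0  <
p1 = 0, p2 = 1 ↦ 1  <
p1 = 0, p2 = 2 ↦ 2  <
p1 = 0, p2 = 3 ↦ 3  ≥
p1 = 1, p2 = 0 ↦ 2  <
p1 = 1, p2 = 1 ↦ 3  ≥
p1 = 1, p2 = 2 ↦ 2  <
p1 = 1, p2 = 3 ↦ 3  ≥
p1 = 2, p2 = 0 ↦ 2  <
p1 = 2, p2 = 1 ↦ 1  <
p1 = 2, p2 = 2 ↦ 2  <
p1 = 2, p2 = 3 ↦ 3  ≥
p1 = 3, p2 = 0 ↦ 0  <
p1 = 3, p2 = 1 ↦ 1  <
p1 = 3, p2 = 2 ↦ 2  <
p1 = 3, p2 = 3 ↦ 3  ≥
So 5 of the 16 assignments meet the threshold.

5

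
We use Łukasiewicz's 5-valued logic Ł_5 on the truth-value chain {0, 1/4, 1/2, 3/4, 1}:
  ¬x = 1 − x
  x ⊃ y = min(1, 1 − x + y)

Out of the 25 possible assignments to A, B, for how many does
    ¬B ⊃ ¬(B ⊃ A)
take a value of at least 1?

value 1: 9 assignments (counts)
value 3/4: 3 assignments
value 1/2: 4 assignments
value 1/4: 4 assignments
value 0: 5 assignments
So 9 of the 25 assignments meet the threshold.

9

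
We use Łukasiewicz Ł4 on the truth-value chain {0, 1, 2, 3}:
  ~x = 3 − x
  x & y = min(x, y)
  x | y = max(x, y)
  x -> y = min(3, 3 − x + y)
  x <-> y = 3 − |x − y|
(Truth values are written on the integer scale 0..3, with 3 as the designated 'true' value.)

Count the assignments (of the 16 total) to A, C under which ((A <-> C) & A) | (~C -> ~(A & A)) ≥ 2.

13

A = 0, C = 0 ↦ 3  ≥
A = 0, C = 1 ↦ 3  ≥
A = 0, C = 2 ↦ 3  ≥
A = 0, C = 3 ↦ 3  ≥
A = 1, C = 0 ↦ 2  ≥
A = 1, C = 1 ↦ 3  ≥
A = 1, C = 2 ↦ 3  ≥
A = 1, C = 3 ↦ 3  ≥
A = 2, C = 0 ↦ 1  <
A = 2, C = 1 ↦ 2  ≥
A = 2, C = 2 ↦ 3  ≥
A = 2, C = 3 ↦ 3  ≥
A = 3, C = 0 ↦ 0  <
A = 3, C = 1 ↦ 1  <
A = 3, C = 2 ↦ 2  ≥
A = 3, C = 3 ↦ 3  ≥
So 13 of the 16 assignments meet the threshold.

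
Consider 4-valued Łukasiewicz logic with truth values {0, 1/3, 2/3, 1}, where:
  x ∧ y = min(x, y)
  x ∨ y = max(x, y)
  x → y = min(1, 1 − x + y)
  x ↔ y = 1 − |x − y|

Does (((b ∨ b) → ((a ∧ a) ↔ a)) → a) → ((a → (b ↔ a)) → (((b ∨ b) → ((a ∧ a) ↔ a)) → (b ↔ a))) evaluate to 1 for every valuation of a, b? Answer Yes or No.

Yes

a = 0, b = 0 ↦ 1
a = 0, b = 1/3 ↦ 1
a = 0, b = 2/3 ↦ 1
a = 0, b = 1 ↦ 1
a = 1/3, b = 0 ↦ 1
a = 1/3, b = 1/3 ↦ 1
a = 1/3, b = 2/3 ↦ 1
a = 1/3, b = 1 ↦ 1
a = 2/3, b = 0 ↦ 1
a = 2/3, b = 1/3 ↦ 1
a = 2/3, b = 2/3 ↦ 1
a = 2/3, b = 1 ↦ 1
a = 1, b = 0 ↦ 1
a = 1, b = 1/3 ↦ 1
a = 1, b = 2/3 ↦ 1
a = 1, b = 1 ↦ 1
Every assignment gives a value ≥ 1.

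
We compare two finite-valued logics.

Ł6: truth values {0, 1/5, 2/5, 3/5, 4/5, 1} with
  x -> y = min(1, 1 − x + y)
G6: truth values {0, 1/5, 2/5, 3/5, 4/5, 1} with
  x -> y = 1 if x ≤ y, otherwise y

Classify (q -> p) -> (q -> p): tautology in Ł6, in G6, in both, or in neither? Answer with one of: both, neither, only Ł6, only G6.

both

In Ł6: every assignment gives 1 — tautology.
In G6: every assignment gives 1 — tautology.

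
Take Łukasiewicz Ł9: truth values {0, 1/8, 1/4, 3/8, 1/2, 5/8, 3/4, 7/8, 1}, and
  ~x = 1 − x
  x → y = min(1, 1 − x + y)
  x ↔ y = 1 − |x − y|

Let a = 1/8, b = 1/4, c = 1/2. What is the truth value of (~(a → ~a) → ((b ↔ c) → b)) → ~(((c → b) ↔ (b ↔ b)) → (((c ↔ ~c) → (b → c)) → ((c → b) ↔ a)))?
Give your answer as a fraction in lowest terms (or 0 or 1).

~a = ~1/8 = 7/8
a → ~a = 1/8 → 7/8 = 1
~(a → ~a) = ~1 = 0
b ↔ c = 1/4 ↔ 1/2 = 3/4
(b ↔ c) → b = 3/4 → 1/4 = 1/2
~(a → ~a) → ((b ↔ c) → b) = 0 → 1/2 = 1
c → b = 1/2 → 1/4 = 3/4
b ↔ b = 1/4 ↔ 1/4 = 1
(c → b) ↔ (b ↔ b) = 3/4 ↔ 1 = 3/4
~c = ~1/2 = 1/2
c ↔ ~c = 1/2 ↔ 1/2 = 1
b → c = 1/4 → 1/2 = 1
(c ↔ ~c) → (b → c) = 1 → 1 = 1
c → b = 1/2 → 1/4 = 3/4
(c → b) ↔ a = 3/4 ↔ 1/8 = 3/8
((c ↔ ~c) → (b → c)) → ((c → b) ↔ a) = 1 → 3/8 = 3/8
((c → b) ↔ (b ↔ b)) → (((c ↔ ~c) → (b → c)) → ((c → b) ↔ a)) = 3/4 → 3/8 = 5/8
~(((c → b) ↔ (b ↔ b)) → (((c ↔ ~c) → (b → c)) → ((c → b) ↔ a))) = ~5/8 = 3/8
(~(a → ~a) → ((b ↔ c) → b)) → ~(((c → b) ↔ (b ↔ b)) → (((c ↔ ~c) → (b → c)) → ((c → b) ↔ a))) = 1 → 3/8 = 3/8

3/8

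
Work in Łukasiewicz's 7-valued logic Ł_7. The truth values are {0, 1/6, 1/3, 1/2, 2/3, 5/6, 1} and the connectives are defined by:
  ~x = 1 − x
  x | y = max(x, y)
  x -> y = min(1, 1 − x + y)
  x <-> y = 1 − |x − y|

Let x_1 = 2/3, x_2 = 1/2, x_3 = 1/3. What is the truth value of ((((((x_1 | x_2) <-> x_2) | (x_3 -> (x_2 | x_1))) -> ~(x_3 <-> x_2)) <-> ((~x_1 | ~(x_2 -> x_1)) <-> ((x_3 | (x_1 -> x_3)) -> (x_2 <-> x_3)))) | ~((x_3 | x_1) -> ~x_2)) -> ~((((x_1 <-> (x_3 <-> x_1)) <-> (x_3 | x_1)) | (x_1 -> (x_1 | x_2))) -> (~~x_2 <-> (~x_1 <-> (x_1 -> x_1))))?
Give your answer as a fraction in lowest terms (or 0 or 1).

1/3

x_1 | x_2 = 2/3 | 1/2 = 2/3
(x_1 | x_2) <-> x_2 = 2/3 <-> 1/2 = 5/6
x_2 | x_1 = 1/2 | 2/3 = 2/3
x_3 -> (x_2 | x_1) = 1/3 -> 2/3 = 1
((x_1 | x_2) <-> x_2) | (x_3 -> (x_2 | x_1)) = 5/6 | 1 = 1
x_3 <-> x_2 = 1/3 <-> 1/2 = 5/6
~(x_3 <-> x_2) = ~5/6 = 1/6
(((x_1 | x_2) <-> x_2) | (x_3 -> (x_2 | x_1))) -> ~(x_3 <-> x_2) = 1 -> 1/6 = 1/6
~x_1 = ~2/3 = 1/3
x_2 -> x_1 = 1/2 -> 2/3 = 1
~(x_2 -> x_1) = ~1 = 0
~x_1 | ~(x_2 -> x_1) = 1/3 | 0 = 1/3
x_1 -> x_3 = 2/3 -> 1/3 = 2/3
x_3 | (x_1 -> x_3) = 1/3 | 2/3 = 2/3
x_2 <-> x_3 = 1/2 <-> 1/3 = 5/6
(x_3 | (x_1 -> x_3)) -> (x_2 <-> x_3) = 2/3 -> 5/6 = 1
(~x_1 | ~(x_2 -> x_1)) <-> ((x_3 | (x_1 -> x_3)) -> (x_2 <-> x_3)) = 1/3 <-> 1 = 1/3
((((x_1 | x_2) <-> x_2) | (x_3 -> (x_2 | x_1))) -> ~(x_3 <-> x_2)) <-> ((~x_1 | ~(x_2 -> x_1)) <-> ((x_3 | (x_1 -> x_3)) -> (x_2 <-> x_3))) = 1/6 <-> 1/3 = 5/6
x_3 | x_1 = 1/3 | 2/3 = 2/3
~x_2 = ~1/2 = 1/2
(x_3 | x_1) -> ~x_2 = 2/3 -> 1/2 = 5/6
~((x_3 | x_1) -> ~x_2) = ~5/6 = 1/6
(((((x_1 | x_2) <-> x_2) | (x_3 -> (x_2 | x_1))) -> ~(x_3 <-> x_2)) <-> ((~x_1 | ~(x_2 -> x_1)) <-> ((x_3 | (x_1 -> x_3)) -> (x_2 <-> x_3)))) | ~((x_3 | x_1) -> ~x_2) = 5/6 | 1/6 = 5/6
x_3 <-> x_1 = 1/3 <-> 2/3 = 2/3
x_1 <-> (x_3 <-> x_1) = 2/3 <-> 2/3 = 1
x_3 | x_1 = 1/3 | 2/3 = 2/3
(x_1 <-> (x_3 <-> x_1)) <-> (x_3 | x_1) = 1 <-> 2/3 = 2/3
x_1 | x_2 = 2/3 | 1/2 = 2/3
x_1 -> (x_1 | x_2) = 2/3 -> 2/3 = 1
((x_1 <-> (x_3 <-> x_1)) <-> (x_3 | x_1)) | (x_1 -> (x_1 | x_2)) = 2/3 | 1 = 1
~x_2 = ~1/2 = 1/2
~~x_2 = ~1/2 = 1/2
~x_1 = ~2/3 = 1/3
x_1 -> x_1 = 2/3 -> 2/3 = 1
~x_1 <-> (x_1 -> x_1) = 1/3 <-> 1 = 1/3
~~x_2 <-> (~x_1 <-> (x_1 -> x_1)) = 1/2 <-> 1/3 = 5/6
(((x_1 <-> (x_3 <-> x_1)) <-> (x_3 | x_1)) | (x_1 -> (x_1 | x_2))) -> (~~x_2 <-> (~x_1 <-> (x_1 -> x_1))) = 1 -> 5/6 = 5/6
~((((x_1 <-> (x_3 <-> x_1)) <-> (x_3 | x_1)) | (x_1 -> (x_1 | x_2))) -> (~~x_2 <-> (~x_1 <-> (x_1 -> x_1)))) = ~5/6 = 1/6
((((((x_1 | x_2) <-> x_2) | (x_3 -> (x_2 | x_1))) -> ~(x_3 <-> x_2)) <-> ((~x_1 | ~(x_2 -> x_1)) <-> ((x_3 | (x_1 -> x_3)) -> (x_2 <-> x_3)))) | ~((x_3 | x_1) -> ~x_2)) -> ~((((x_1 <-> (x_3 <-> x_1)) <-> (x_3 | x_1)) | (x_1 -> (x_1 | x_2))) -> (~~x_2 <-> (~x_1 <-> (x_1 -> x_1)))) = 5/6 -> 1/6 = 1/3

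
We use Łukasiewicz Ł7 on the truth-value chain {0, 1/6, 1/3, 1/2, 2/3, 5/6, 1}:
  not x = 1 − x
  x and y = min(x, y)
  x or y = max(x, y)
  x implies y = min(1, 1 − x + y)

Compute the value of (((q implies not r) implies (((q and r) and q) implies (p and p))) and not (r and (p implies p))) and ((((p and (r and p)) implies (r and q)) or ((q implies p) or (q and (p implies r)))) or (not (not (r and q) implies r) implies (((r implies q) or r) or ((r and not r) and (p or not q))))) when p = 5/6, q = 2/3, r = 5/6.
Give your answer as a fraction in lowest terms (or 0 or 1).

1/6

not r = not 5/6 = 1/6
q implies not r = 2/3 implies 1/6 = 1/2
q and r = 2/3 and 5/6 = 2/3
(q and r) and q = 2/3 and 2/3 = 2/3
p and p = 5/6 and 5/6 = 5/6
((q and r) and q) implies (p and p) = 2/3 implies 5/6 = 1
(q implies not r) implies (((q and r) and q) implies (p and p)) = 1/2 implies 1 = 1
p implies p = 5/6 implies 5/6 = 1
r and (p implies p) = 5/6 and 1 = 5/6
not (r and (p implies p)) = not 5/6 = 1/6
((q implies not r) implies (((q and r) and q) implies (p and p))) and not (r and (p implies p)) = 1 and 1/6 = 1/6
r and p = 5/6 and 5/6 = 5/6
p and (r and p) = 5/6 and 5/6 = 5/6
r and q = 5/6 and 2/3 = 2/3
(p and (r and p)) implies (r and q) = 5/6 implies 2/3 = 5/6
q implies p = 2/3 implies 5/6 = 1
p implies r = 5/6 implies 5/6 = 1
q and (p implies r) = 2/3 and 1 = 2/3
(q implies p) or (q and (p implies r)) = 1 or 2/3 = 1
((p and (r and p)) implies (r and q)) or ((q implies p) or (q and (p implies r))) = 5/6 or 1 = 1
r and q = 5/6 and 2/3 = 2/3
not (r and q) = not 2/3 = 1/3
not (r and q) implies r = 1/3 implies 5/6 = 1
not (not (r and q) implies r) = not 1 = 0
r implies q = 5/6 implies 2/3 = 5/6
(r implies q) or r = 5/6 or 5/6 = 5/6
not r = not 5/6 = 1/6
r and not r = 5/6 and 1/6 = 1/6
not q = not 2/3 = 1/3
p or not q = 5/6 or 1/3 = 5/6
(r and not r) and (p or not q) = 1/6 and 5/6 = 1/6
((r implies q) or r) or ((r and not r) and (p or not q)) = 5/6 or 1/6 = 5/6
not (not (r and q) implies r) implies (((r implies q) or r) or ((r and not r) and (p or not q))) = 0 implies 5/6 = 1
(((p and (r and p)) implies (r and q)) or ((q implies p) or (q and (p implies r)))) or (not (not (r and q) implies r) implies (((r implies q) or r) or ((r and not r) and (p or not q)))) = 1 or 1 = 1
(((q implies not r) implies (((q and r) and q) implies (p and p))) and not (r and (p implies p))) and ((((p and (r and p)) implies (r and q)) or ((q implies p) or (q and (p implies r)))) or (not (not (r and q) implies r) implies (((r implies q) or r) or ((r and not r) and (p or not q))))) = 1/6 and 1 = 1/6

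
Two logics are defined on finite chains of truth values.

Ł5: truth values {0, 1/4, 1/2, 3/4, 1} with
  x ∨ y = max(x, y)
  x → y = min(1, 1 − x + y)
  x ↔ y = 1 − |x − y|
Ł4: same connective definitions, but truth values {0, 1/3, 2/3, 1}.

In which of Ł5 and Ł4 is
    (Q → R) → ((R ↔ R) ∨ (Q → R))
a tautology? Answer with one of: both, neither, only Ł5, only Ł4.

In Ł5: every assignment gives 1 — tautology.
In Ł4: every assignment gives 1 — tautology.

both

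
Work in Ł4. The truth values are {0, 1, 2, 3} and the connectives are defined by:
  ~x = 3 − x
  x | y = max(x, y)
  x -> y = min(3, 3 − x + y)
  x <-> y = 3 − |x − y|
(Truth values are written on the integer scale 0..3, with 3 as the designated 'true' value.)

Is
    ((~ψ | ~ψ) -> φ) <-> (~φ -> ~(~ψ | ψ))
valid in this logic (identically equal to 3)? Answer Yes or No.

No

Counterexample: take φ = 0, ψ = 2.
~ψ = ~2 = 1
~ψ = ~2 = 1
~ψ | ~ψ = 1 | 1 = 1
(~ψ | ~ψ) -> φ = 1 -> 0 = 2
~φ = ~0 = 3
~ψ = ~2 = 1
~ψ | ψ = 1 | 2 = 2
~(~ψ | ψ) = ~2 = 1
~φ -> ~(~ψ | ψ) = 3 -> 1 = 1
((~ψ | ~ψ) -> φ) <-> (~φ -> ~(~ψ | ψ)) = 2 <-> 1 = 2
This gives 2 ≠ 3.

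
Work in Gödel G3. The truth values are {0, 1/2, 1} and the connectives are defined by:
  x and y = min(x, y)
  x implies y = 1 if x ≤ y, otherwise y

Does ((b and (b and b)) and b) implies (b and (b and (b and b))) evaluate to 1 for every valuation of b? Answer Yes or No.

Yes

b = 0 ↦ 1
b = 1/2 ↦ 1
b = 1 ↦ 1
Every assignment gives a value ≥ 1.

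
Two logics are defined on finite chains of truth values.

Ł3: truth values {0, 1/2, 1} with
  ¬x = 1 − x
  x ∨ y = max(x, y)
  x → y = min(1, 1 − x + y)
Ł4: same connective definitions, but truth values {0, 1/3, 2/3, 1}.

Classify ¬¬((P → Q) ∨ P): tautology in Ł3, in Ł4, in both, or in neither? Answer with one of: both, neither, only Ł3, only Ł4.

In Ł3: at P = 1/2, Q = 0 the value is 1/2 — not a tautology.
In Ł4: at P = 1/3, Q = 0 the value is 2/3 — not a tautology.

neither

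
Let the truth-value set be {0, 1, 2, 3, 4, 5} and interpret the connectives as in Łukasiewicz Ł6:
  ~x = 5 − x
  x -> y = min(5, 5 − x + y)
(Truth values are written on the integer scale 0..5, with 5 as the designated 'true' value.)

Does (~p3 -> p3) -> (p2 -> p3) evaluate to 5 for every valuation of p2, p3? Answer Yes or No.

Counterexample: take p2 = 4, p3 = 2.
~p3 = ~2 = 3
~p3 -> p3 = 3 -> 2 = 4
p2 -> p3 = 4 -> 2 = 3
(~p3 -> p3) -> (p2 -> p3) = 4 -> 3 = 4
This gives 4 ≠ 5.

No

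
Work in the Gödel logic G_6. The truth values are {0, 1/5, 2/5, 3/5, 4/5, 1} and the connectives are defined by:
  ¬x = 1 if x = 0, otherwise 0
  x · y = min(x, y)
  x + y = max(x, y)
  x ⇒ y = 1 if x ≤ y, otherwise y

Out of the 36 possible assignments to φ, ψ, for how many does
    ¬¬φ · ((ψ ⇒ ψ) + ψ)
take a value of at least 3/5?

value 1: 30 assignments (counts)
value 0: 6 assignments
So 30 of the 36 assignments meet the threshold.

30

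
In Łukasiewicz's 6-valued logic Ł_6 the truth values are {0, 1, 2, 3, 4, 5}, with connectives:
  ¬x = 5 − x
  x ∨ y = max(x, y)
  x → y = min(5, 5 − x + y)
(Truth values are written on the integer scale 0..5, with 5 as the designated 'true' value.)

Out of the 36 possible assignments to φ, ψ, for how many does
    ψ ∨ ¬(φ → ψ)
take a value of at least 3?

value 5: 7 assignments (counts)
value 4: 8 assignments (counts)
value 3: 9 assignments (counts)
value 2: 7 assignments
value 1: 4 assignments
value 0: 1 assignment
So 24 of the 36 assignments meet the threshold.

24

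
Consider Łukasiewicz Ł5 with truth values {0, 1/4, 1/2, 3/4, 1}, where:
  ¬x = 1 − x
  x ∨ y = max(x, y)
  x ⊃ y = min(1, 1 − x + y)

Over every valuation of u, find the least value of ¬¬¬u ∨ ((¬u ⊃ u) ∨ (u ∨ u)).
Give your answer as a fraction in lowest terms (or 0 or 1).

3/4

Take u = 1/4:
¬u = ¬1/4 = 3/4
¬¬u = ¬3/4 = 1/4
¬¬¬u = ¬1/4 = 3/4
¬u = ¬1/4 = 3/4
¬u ⊃ u = 3/4 ⊃ 1/4 = 1/2
u ∨ u = 1/4 ∨ 1/4 = 1/4
(¬u ⊃ u) ∨ (u ∨ u) = 1/2 ∨ 1/4 = 1/2
¬¬¬u ∨ ((¬u ⊃ u) ∨ (u ∨ u)) = 3/4 ∨ 1/2 = 3/4
No assignment yields a value below 3/4, so this is the minimum.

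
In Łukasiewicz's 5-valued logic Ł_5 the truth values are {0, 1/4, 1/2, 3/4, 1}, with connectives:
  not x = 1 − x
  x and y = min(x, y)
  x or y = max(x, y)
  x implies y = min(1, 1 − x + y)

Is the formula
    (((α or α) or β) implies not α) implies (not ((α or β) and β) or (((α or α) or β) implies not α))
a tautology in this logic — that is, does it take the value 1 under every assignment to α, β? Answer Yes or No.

At α = 1, β = 1/2, for instance:
α or α = 1 or 1 = 1
(α or α) or β = 1 or 1/2 = 1
not α = not 1 = 0
((α or α) or β) implies not α = 1 implies 0 = 0
α or β = 1 or 1/2 = 1
(α or β) and β = 1 and 1/2 = 1/2
not ((α or β) and β) = not 1/2 = 1/2
not ((α or β) and β) or (((α or α) or β) implies not α) = 1/2 or 0 = 1/2
(((α or α) or β) implies not α) implies (not ((α or β) and β) or (((α or α) or β) implies not α)) = 0 implies 1/2 = 1
and checking the remaining 24 assignments likewise gives ≥ 1 in every case.

Yes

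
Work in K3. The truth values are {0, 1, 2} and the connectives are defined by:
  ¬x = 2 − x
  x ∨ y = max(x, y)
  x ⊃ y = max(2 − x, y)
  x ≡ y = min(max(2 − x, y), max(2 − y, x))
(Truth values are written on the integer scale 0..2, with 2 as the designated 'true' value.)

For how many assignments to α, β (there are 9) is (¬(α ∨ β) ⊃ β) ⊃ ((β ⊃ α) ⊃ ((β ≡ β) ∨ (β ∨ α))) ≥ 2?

7

α = 0, β = 0 ↦ 2  ≥
α = 0, β = 1 ↦ 1  <
α = 0, β = 2 ↦ 2  ≥
α = 1, β = 0 ↦ 2  ≥
α = 1, β = 1 ↦ 1  <
α = 1, β = 2 ↦ 2  ≥
α = 2, β = 0 ↦ 2  ≥
α = 2, β = 1 ↦ 2  ≥
α = 2, β = 2 ↦ 2  ≥
So 7 of the 9 assignments meet the threshold.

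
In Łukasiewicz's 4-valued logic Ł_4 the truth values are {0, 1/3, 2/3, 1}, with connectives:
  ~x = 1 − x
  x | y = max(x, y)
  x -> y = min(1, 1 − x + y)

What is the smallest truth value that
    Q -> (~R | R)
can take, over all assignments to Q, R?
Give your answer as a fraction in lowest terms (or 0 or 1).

Take Q = 1, R = 1/3:
~R = ~1/3 = 2/3
~R | R = 2/3 | 1/3 = 2/3
Q -> (~R | R) = 1 -> 2/3 = 2/3
No assignment yields a value below 2/3, so this is the minimum.

2/3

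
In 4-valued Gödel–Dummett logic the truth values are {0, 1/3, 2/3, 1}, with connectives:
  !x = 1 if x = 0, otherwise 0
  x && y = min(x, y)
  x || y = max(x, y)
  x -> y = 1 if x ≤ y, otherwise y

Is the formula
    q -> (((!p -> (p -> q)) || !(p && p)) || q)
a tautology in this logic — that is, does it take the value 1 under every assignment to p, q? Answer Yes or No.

p = 0, q = 0 ↦ 1
p = 0, q = 1/3 ↦ 1
p = 0, q = 2/3 ↦ 1
p = 0, q = 1 ↦ 1
p = 1/3, q = 0 ↦ 1
p = 1/3, q = 1/3 ↦ 1
p = 1/3, q = 2/3 ↦ 1
p = 1/3, q = 1 ↦ 1
p = 2/3, q = 0 ↦ 1
p = 2/3, q = 1/3 ↦ 1
p = 2/3, q = 2/3 ↦ 1
p = 2/3, q = 1 ↦ 1
p = 1, q = 0 ↦ 1
p = 1, q = 1/3 ↦ 1
p = 1, q = 2/3 ↦ 1
p = 1, q = 1 ↦ 1
Every assignment gives a value ≥ 1.

Yes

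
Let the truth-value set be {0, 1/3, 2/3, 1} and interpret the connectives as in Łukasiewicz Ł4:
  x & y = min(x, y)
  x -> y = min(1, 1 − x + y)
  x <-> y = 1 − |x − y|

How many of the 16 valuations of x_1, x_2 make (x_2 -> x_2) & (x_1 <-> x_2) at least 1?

x_1 = 0, x_2 = 0 ↦ 1  ≥
x_1 = 0, x_2 = 1/3 ↦ 2/3  <
x_1 = 0, x_2 = 2/3 ↦ 1/3  <
x_1 = 0, x_2 = 1 ↦ 0  <
x_1 = 1/3, x_2 = 0 ↦ 2/3  <
x_1 = 1/3, x_2 = 1/3 ↦ 1  ≥
x_1 = 1/3, x_2 = 2/3 ↦ 2/3  <
x_1 = 1/3, x_2 = 1 ↦ 1/3  <
x_1 = 2/3, x_2 = 0 ↦ 1/3  <
x_1 = 2/3, x_2 = 1/3 ↦ 2/3  <
x_1 = 2/3, x_2 = 2/3 ↦ 1  ≥
x_1 = 2/3, x_2 = 1 ↦ 2/3  <
x_1 = 1, x_2 = 0 ↦ 0  <
x_1 = 1, x_2 = 1/3 ↦ 1/3  <
x_1 = 1, x_2 = 2/3 ↦ 2/3  <
x_1 = 1, x_2 = 1 ↦ 1  ≥
So 4 of the 16 assignments meet the threshold.

4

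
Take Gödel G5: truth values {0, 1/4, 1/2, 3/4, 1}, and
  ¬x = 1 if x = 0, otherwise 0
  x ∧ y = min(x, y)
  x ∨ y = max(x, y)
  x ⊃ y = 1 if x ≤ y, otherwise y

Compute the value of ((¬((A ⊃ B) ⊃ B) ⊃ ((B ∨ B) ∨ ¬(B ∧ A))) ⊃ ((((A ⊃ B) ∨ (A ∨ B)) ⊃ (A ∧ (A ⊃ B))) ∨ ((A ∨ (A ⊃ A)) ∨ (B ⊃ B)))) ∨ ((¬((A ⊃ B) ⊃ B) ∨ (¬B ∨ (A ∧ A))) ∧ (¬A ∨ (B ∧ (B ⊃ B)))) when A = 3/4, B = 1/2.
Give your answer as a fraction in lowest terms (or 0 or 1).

1

A ⊃ B = 3/4 ⊃ 1/2 = 1/2
(A ⊃ B) ⊃ B = 1/2 ⊃ 1/2 = 1
¬((A ⊃ B) ⊃ B) = ¬1 = 0
B ∨ B = 1/2 ∨ 1/2 = 1/2
B ∧ A = 1/2 ∧ 3/4 = 1/2
¬(B ∧ A) = ¬1/2 = 0
(B ∨ B) ∨ ¬(B ∧ A) = 1/2 ∨ 0 = 1/2
¬((A ⊃ B) ⊃ B) ⊃ ((B ∨ B) ∨ ¬(B ∧ A)) = 0 ⊃ 1/2 = 1
A ⊃ B = 3/4 ⊃ 1/2 = 1/2
A ∨ B = 3/4 ∨ 1/2 = 3/4
(A ⊃ B) ∨ (A ∨ B) = 1/2 ∨ 3/4 = 3/4
A ⊃ B = 3/4 ⊃ 1/2 = 1/2
A ∧ (A ⊃ B) = 3/4 ∧ 1/2 = 1/2
((A ⊃ B) ∨ (A ∨ B)) ⊃ (A ∧ (A ⊃ B)) = 3/4 ⊃ 1/2 = 1/2
A ⊃ A = 3/4 ⊃ 3/4 = 1
A ∨ (A ⊃ A) = 3/4 ∨ 1 = 1
B ⊃ B = 1/2 ⊃ 1/2 = 1
(A ∨ (A ⊃ A)) ∨ (B ⊃ B) = 1 ∨ 1 = 1
(((A ⊃ B) ∨ (A ∨ B)) ⊃ (A ∧ (A ⊃ B))) ∨ ((A ∨ (A ⊃ A)) ∨ (B ⊃ B)) = 1/2 ∨ 1 = 1
(¬((A ⊃ B) ⊃ B) ⊃ ((B ∨ B) ∨ ¬(B ∧ A))) ⊃ ((((A ⊃ B) ∨ (A ∨ B)) ⊃ (A ∧ (A ⊃ B))) ∨ ((A ∨ (A ⊃ A)) ∨ (B ⊃ B))) = 1 ⊃ 1 = 1
A ⊃ B = 3/4 ⊃ 1/2 = 1/2
(A ⊃ B) ⊃ B = 1/2 ⊃ 1/2 = 1
¬((A ⊃ B) ⊃ B) = ¬1 = 0
¬B = ¬1/2 = 0
A ∧ A = 3/4 ∧ 3/4 = 3/4
¬B ∨ (A ∧ A) = 0 ∨ 3/4 = 3/4
¬((A ⊃ B) ⊃ B) ∨ (¬B ∨ (A ∧ A)) = 0 ∨ 3/4 = 3/4
¬A = ¬3/4 = 0
B ⊃ B = 1/2 ⊃ 1/2 = 1
B ∧ (B ⊃ B) = 1/2 ∧ 1 = 1/2
¬A ∨ (B ∧ (B ⊃ B)) = 0 ∨ 1/2 = 1/2
(¬((A ⊃ B) ⊃ B) ∨ (¬B ∨ (A ∧ A))) ∧ (¬A ∨ (B ∧ (B ⊃ B))) = 3/4 ∧ 1/2 = 1/2
((¬((A ⊃ B) ⊃ B) ⊃ ((B ∨ B) ∨ ¬(B ∧ A))) ⊃ ((((A ⊃ B) ∨ (A ∨ B)) ⊃ (A ∧ (A ⊃ B))) ∨ ((A ∨ (A ⊃ A)) ∨ (B ⊃ B)))) ∨ ((¬((A ⊃ B) ⊃ B) ∨ (¬B ∨ (A ∧ A))) ∧ (¬A ∨ (B ∧ (B ⊃ B)))) = 1 ∨ 1/2 = 1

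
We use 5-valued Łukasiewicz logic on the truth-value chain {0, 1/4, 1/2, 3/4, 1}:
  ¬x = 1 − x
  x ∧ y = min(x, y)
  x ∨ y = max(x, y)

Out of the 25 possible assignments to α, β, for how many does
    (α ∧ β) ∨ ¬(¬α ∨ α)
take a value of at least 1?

1

value 1: 1 assignment (counts)
value 3/4: 3 assignments
value 1/2: 7 assignments
value 1/4: 8 assignments
value 0: 6 assignments
So 1 of the 25 assignments meets the threshold.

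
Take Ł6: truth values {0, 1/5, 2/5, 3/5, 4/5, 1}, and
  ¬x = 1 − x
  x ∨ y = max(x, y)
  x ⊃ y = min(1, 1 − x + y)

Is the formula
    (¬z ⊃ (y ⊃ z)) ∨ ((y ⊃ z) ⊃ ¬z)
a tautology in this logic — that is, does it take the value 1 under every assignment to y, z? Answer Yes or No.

Yes

At y = 4/5, z = 3/5, for instance:
¬z = ¬3/5 = 2/5
y ⊃ z = 4/5 ⊃ 3/5 = 4/5
¬z ⊃ (y ⊃ z) = 2/5 ⊃ 4/5 = 1
(y ⊃ z) ⊃ ¬z = 4/5 ⊃ 2/5 = 3/5
(¬z ⊃ (y ⊃ z)) ∨ ((y ⊃ z) ⊃ ¬z) = 1 ∨ 3/5 = 1
and checking the remaining 35 assignments likewise gives ≥ 1 in every case.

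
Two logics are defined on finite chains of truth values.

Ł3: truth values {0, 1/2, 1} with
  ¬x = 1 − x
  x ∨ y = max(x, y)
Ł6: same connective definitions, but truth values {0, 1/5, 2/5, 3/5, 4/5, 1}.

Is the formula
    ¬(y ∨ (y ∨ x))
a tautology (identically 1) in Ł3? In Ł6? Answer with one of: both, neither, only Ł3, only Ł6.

In Ł3: at x = 0, y = 1/2 the value is 1/2 — not a tautology.
In Ł6: at x = 0, y = 1/5 the value is 4/5 — not a tautology.

neither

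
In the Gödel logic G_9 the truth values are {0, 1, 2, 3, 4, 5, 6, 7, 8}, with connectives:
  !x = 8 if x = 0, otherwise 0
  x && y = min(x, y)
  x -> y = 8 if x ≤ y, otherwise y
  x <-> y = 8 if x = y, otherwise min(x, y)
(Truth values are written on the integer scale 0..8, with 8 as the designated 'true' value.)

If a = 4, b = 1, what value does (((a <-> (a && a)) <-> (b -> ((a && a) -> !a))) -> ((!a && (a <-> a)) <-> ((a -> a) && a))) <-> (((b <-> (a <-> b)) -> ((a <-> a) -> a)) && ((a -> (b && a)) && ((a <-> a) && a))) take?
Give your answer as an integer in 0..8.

a && a = 4 && 4 = 4
a <-> (a && a) = 4 <-> 4 = 8
a && a = 4 && 4 = 4
!a = !4 = 0
(a && a) -> !a = 4 -> 0 = 0
b -> ((a && a) -> !a) = 1 -> 0 = 0
(a <-> (a && a)) <-> (b -> ((a && a) -> !a)) = 8 <-> 0 = 0
!a = !4 = 0
a <-> a = 4 <-> 4 = 8
!a && (a <-> a) = 0 && 8 = 0
a -> a = 4 -> 4 = 8
(a -> a) && a = 8 && 4 = 4
(!a && (a <-> a)) <-> ((a -> a) && a) = 0 <-> 4 = 0
((a <-> (a && a)) <-> (b -> ((a && a) -> !a))) -> ((!a && (a <-> a)) <-> ((a -> a) && a)) = 0 -> 0 = 8
a <-> b = 4 <-> 1 = 1
b <-> (a <-> b) = 1 <-> 1 = 8
a <-> a = 4 <-> 4 = 8
(a <-> a) -> a = 8 -> 4 = 4
(b <-> (a <-> b)) -> ((a <-> a) -> a) = 8 -> 4 = 4
b && a = 1 && 4 = 1
a -> (b && a) = 4 -> 1 = 1
a <-> a = 4 <-> 4 = 8
(a <-> a) && a = 8 && 4 = 4
(a -> (b && a)) && ((a <-> a) && a) = 1 && 4 = 1
((b <-> (a <-> b)) -> ((a <-> a) -> a)) && ((a -> (b && a)) && ((a <-> a) && a)) = 4 && 1 = 1
(((a <-> (a && a)) <-> (b -> ((a && a) -> !a))) -> ((!a && (a <-> a)) <-> ((a -> a) && a))) <-> (((b <-> (a <-> b)) -> ((a <-> a) -> a)) && ((a -> (b && a)) && ((a <-> a) && a))) = 8 <-> 1 = 1

1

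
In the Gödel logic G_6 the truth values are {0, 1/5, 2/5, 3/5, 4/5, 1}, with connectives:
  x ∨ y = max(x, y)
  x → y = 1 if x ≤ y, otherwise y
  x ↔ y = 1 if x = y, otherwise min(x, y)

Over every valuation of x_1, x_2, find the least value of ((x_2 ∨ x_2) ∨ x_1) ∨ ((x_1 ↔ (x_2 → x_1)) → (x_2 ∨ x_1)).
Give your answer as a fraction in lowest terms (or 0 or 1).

1/5

Take x_1 = 0, x_2 = 1/5:
x_2 ∨ x_2 = 1/5 ∨ 1/5 = 1/5
(x_2 ∨ x_2) ∨ x_1 = 1/5 ∨ 0 = 1/5
x_2 → x_1 = 1/5 → 0 = 0
x_1 ↔ (x_2 → x_1) = 0 ↔ 0 = 1
x_2 ∨ x_1 = 1/5 ∨ 0 = 1/5
(x_1 ↔ (x_2 → x_1)) → (x_2 ∨ x_1) = 1 → 1/5 = 1/5
((x_2 ∨ x_2) ∨ x_1) ∨ ((x_1 ↔ (x_2 → x_1)) → (x_2 ∨ x_1)) = 1/5 ∨ 1/5 = 1/5
No assignment yields a value below 1/5, so this is the minimum.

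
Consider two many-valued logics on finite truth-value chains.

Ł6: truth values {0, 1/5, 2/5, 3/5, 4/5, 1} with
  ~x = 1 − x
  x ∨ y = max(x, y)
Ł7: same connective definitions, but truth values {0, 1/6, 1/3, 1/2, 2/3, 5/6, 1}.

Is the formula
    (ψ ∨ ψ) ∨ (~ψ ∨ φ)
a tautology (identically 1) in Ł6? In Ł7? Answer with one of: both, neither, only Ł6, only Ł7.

neither

In Ł6: at φ = 0, ψ = 1/5 the value is 4/5 — not a tautology.
In Ł7: at φ = 0, ψ = 1/6 the value is 5/6 — not a tautology.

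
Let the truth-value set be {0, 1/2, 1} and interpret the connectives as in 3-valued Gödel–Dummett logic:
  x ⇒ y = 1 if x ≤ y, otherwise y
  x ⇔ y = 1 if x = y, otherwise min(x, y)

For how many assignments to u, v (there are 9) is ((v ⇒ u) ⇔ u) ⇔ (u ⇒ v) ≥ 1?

u = 0, v = 0 ↦ 0  <
u = 0, v = 1/2 ↦ 1  ≥
u = 0, v = 1 ↦ 1  ≥
u = 1/2, v = 0 ↦ 0  <
u = 1/2, v = 1/2 ↦ 1/2  <
u = 1/2, v = 1 ↦ 1  ≥
u = 1, v = 0 ↦ 0  <
u = 1, v = 1/2 ↦ 1/2  <
u = 1, v = 1 ↦ 1  ≥
So 4 of the 9 assignments meet the threshold.

4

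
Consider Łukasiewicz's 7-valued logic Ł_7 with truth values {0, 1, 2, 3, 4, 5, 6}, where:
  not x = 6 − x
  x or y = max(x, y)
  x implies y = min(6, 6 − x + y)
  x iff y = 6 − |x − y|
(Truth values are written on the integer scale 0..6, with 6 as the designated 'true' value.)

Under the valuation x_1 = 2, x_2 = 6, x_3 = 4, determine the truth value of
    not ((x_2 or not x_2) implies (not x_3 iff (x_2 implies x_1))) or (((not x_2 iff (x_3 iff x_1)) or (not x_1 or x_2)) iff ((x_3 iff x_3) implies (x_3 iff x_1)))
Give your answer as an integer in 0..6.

4

not x_2 = not 6 = 0
x_2 or not x_2 = 6 or 0 = 6
not x_3 = not 4 = 2
x_2 implies x_1 = 6 implies 2 = 2
not x_3 iff (x_2 implies x_1) = 2 iff 2 = 6
(x_2 or not x_2) implies (not x_3 iff (x_2 implies x_1)) = 6 implies 6 = 6
not ((x_2 or not x_2) implies (not x_3 iff (x_2 implies x_1))) = not 6 = 0
not x_2 = not 6 = 0
x_3 iff x_1 = 4 iff 2 = 4
not x_2 iff (x_3 iff x_1) = 0 iff 4 = 2
not x_1 = not 2 = 4
not x_1 or x_2 = 4 or 6 = 6
(not x_2 iff (x_3 iff x_1)) or (not x_1 or x_2) = 2 or 6 = 6
x_3 iff x_3 = 4 iff 4 = 6
x_3 iff x_1 = 4 iff 2 = 4
(x_3 iff x_3) implies (x_3 iff x_1) = 6 implies 4 = 4
((not x_2 iff (x_3 iff x_1)) or (not x_1 or x_2)) iff ((x_3 iff x_3) implies (x_3 iff x_1)) = 6 iff 4 = 4
not ((x_2 or not x_2) implies (not x_3 iff (x_2 implies x_1))) or (((not x_2 iff (x_3 iff x_1)) or (not x_1 or x_2)) iff ((x_3 iff x_3) implies (x_3 iff x_1))) = 0 or 4 = 4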